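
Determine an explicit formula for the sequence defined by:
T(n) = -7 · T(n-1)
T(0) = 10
Pure geometric recurrence with ratio -7.
By induction T(n) = T(0) · (-7)^n = 10 \left(-7\right)^{n}.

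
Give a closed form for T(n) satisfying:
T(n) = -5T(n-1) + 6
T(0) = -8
First-order linear non-homogeneous.
Homogeneous solution: T_h(n) = A·(-5)^n.
Try constant particular solution T_p = K: K = -5K + 6 ⇒ K = 1.
General: T(n) = A·(-5)^n + 1.
Apply T(0) = -8: A + 1 = -8 ⇒ A = -9.
So T(n) = 1 - 9 \left(-5\right)^{n}.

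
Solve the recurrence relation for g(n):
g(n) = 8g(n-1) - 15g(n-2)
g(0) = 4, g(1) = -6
Characteristic equation: x² - 8x + 15 = 0, which factors as (x - (3))(x - (5)) = 0.
Roots r₁ = 3, r₂ = 5 (distinct).
General solution: g(n) = A·(3)^n + B·(5)^n.
From g(0) = 4: A + B = 4.
From g(1) = -6: 3A + 5B = -6.
Solving: A = 13, B = -9.
So g(n) = 13 \cdot 3^{n} - 9 \cdot 5^{n}.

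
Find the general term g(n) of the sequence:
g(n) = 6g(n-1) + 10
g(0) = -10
First-order linear non-homogeneous.
Homogeneous solution: g_h(n) = A·(6)^n.
Try constant particular solution g_p = K: K = 6K + 10 ⇒ K = -2.
General: g(n) = A·(6)^n - 2.
Apply g(0) = -10: A - 2 = -10 ⇒ A = -8.
So g(n) = - 8 \cdot 6^{n} - 2.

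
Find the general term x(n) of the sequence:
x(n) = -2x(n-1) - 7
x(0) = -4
First-order linear non-homogeneous.
Homogeneous solution: x_h(n) = A·(-2)^n.
Try constant particular solution x_p = K: K = -2K - 7 ⇒ K = - \frac{7}{3}.
General: x(n) = A·(-2)^n - \frac{7}{3}.
Apply x(0) = -4: A - \frac{7}{3} = -4 ⇒ A = - \frac{5}{3}.
So x(n) = - \frac{5 \left(-2\right)^{n}}{3} - \frac{7}{3}.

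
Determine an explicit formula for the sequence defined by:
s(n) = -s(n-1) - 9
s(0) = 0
First-order linear non-homogeneous.
Homogeneous solution: s_h(n) = A·(-1)^n.
Try constant particular solution s_p = K: K = -K - 9 ⇒ K = - \frac{9}{2}.
General: s(n) = A·(-1)^n - \frac{9}{2}.
Apply s(0) = 0: A - \frac{9}{2} = 0 ⇒ A = \frac{9}{2}.
So s(n) = \frac{9 \left(-1\right)^{n}}{2} - \frac{9}{2}.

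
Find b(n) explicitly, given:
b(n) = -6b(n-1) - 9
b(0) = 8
First-order linear non-homogeneous.
Homogeneous solution: b_h(n) = A·(-6)^n.
Try constant particular solution b_p = K: K = -6K - 9 ⇒ K = - \frac{9}{7}.
General: b(n) = A·(-6)^n - \frac{9}{7}.
Apply b(0) = 8: A - \frac{9}{7} = 8 ⇒ A = \frac{65}{7}.
So b(n) = \frac{65 \left(-6\right)^{n}}{7} - \frac{9}{7}.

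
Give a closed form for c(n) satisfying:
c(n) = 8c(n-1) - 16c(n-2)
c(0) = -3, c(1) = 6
Characteristic equation: x² - 8x + 16 = 0, which is (x - (4))².
Repeated root r = 4.
General solution: c(n) = (A + Bn)·(4)^n.
From c(0) = -3: A = -3.
From c(1) = 6: (A + B)·(4) = 6 ⇒ B = \frac{9}{2}.
So c(n) = \left(\frac{9 n}{2} - 3\right) \cdot (4)^n.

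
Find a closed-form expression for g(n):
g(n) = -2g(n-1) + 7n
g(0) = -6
First-order linear with linear forcing.
Homogeneous solution: g_h(n) = A·(-2)^n.
Try particular g_p(n) = pn + q. Substituting:
  pn + q = -2(p(n-1) + q) + 7n.
Matching the n-coefficient: p = -2p + 7 ⇒ p = \frac{7}{3}.
Matching constants: q = 2p - 2q ⇒ q = \frac{14}{9}.
General: g(n) = A·(-2)^n + \frac{7 n}{3} + \frac{14}{9}.
Apply g(0) = -6: A + \frac{14}{9} = -6 ⇒ A = - \frac{68}{9}.
So g(n) = - \frac{68 \left(-2\right)^{n}}{9} + \frac{7 n}{3} + \frac{14}{9}.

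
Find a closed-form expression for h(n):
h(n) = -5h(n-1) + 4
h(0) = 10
First-order linear non-homogeneous.
Homogeneous solution: h_h(n) = A·(-5)^n.
Try constant particular solution h_p = K: K = -5K + 4 ⇒ K = \frac{2}{3}.
General: h(n) = A·(-5)^n + \frac{2}{3}.
Apply h(0) = 10: A + \frac{2}{3} = 10 ⇒ A = \frac{28}{3}.
So h(n) = \frac{28 \left(-5\right)^{n}}{3} + \frac{2}{3}.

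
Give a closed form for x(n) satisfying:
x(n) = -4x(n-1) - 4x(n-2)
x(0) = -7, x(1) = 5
Characteristic equation: x² + 4x + 4 = 0, which is (x - (-2))².
Repeated root r = -2.
General solution: x(n) = (A + Bn)·(-2)^n.
From x(0) = -7: A = -7.
From x(1) = 5: (A + B)·(-2) = 5 ⇒ B = \frac{9}{2}.
So x(n) = \left(\frac{9 n}{2} - 7\right) \cdot (-2)^n.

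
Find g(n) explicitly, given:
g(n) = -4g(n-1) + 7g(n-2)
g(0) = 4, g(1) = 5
Characteristic equation: x² + 4x - 7 = 0.
Discriminant Δ = (-4)² + 4·(7) = 44.
Roots r₁,₂ = (-4 ± √44)/2, so r₁ = -2 + \sqrt{11}, r₂ = - \sqrt{11} - 2.
General solution: g(n) = A·r₁^n + B·r₂^n.
From the initial conditions, A + B = 4 and r₁A + r₂B = 5.
Since r₁ - r₂ = √44: A = (5 - (4)r₂)/√44 = \frac{13 \sqrt{11}}{22} + 2, and B = 4 - A = 2 - \frac{13 \sqrt{11}}{22}.
So g(n) = \left(\frac{13 \sqrt{11}}{22} + 2\right)\left(-2 + \sqrt{11}\right)^n + \left(2 - \frac{13 \sqrt{11}}{22}\right)\left(- \sqrt{11} - 2\right)^n.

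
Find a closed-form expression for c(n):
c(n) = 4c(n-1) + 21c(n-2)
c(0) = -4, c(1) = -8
Characteristic equation: x² - 4x - 21 = 0, which factors as (x - (-3))(x - (7)) = 0.
Roots r₁ = -3, r₂ = 7 (distinct).
General solution: c(n) = A·(-3)^n + B·(7)^n.
From c(0) = -4: A + B = -4.
From c(1) = -8: -3A + 7B = -8.
Solving: A = -2, B = -2.
So c(n) = - 2 \left(-3\right)^{n} - 2 \cdot 7^{n}.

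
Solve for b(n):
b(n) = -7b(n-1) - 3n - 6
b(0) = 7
First-order linear with linear forcing.
Homogeneous solution: b_h(n) = A·(-7)^n.
Try particular b_p(n) = pn + q. Substituting:
  pn + q = -7(p(n-1) + q) - 3n - 6.
Matching the n-coefficient: p = -7p - 3 ⇒ p = - \frac{3}{8}.
Matching constants: q = 7p - 7q - 6 ⇒ q = - \frac{69}{64}.
General: b(n) = A·(-7)^n - \frac{3 n}{8} - \frac{69}{64}.
Apply b(0) = 7: A - \frac{69}{64} = 7 ⇒ A = \frac{517}{64}.
So b(n) = \frac{517 \left(-7\right)^{n}}{64} - \frac{3 n}{8} - \frac{69}{64}.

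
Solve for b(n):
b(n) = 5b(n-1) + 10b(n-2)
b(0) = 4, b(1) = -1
Characteristic equation: x² - 5x - 10 = 0.
Discriminant Δ = (5)² + 4·(10) = 65.
Roots r₁,₂ = (5 ± √65)/2, so r₁ = \frac{5}{2} + \frac{\sqrt{65}}{2}, r₂ = \frac{5}{2} - \frac{\sqrt{65}}{2}.
General solution: b(n) = A·r₁^n + B·r₂^n.
From the initial conditions, A + B = 4 and r₁A + r₂B = -1.
Since r₁ - r₂ = √65: A = (-1 - (4)r₂)/√65 = 2 - \frac{11 \sqrt{65}}{65}, and B = 4 - A = \frac{11 \sqrt{65}}{65} + 2.
So b(n) = \left(2 - \frac{11 \sqrt{65}}{65}\right)\left(\frac{5}{2} + \frac{\sqrt{65}}{2}\right)^n + \left(\frac{11 \sqrt{65}}{65} + 2\right)\left(\frac{5}{2} - \frac{\sqrt{65}}{2}\right)^n.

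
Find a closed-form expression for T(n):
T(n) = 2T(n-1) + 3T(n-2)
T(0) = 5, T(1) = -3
Characteristic equation: x² - 2x - 3 = 0, which factors as (x - (3))(x - (-1)) = 0.
Roots r₁ = 3, r₂ = -1 (distinct).
General solution: T(n) = A·(3)^n + B·(-1)^n.
From T(0) = 5: A + B = 5.
From T(1) = -3: 3A - B = -3.
Solving: A = \frac{1}{2}, B = \frac{9}{2}.
So T(n) = \frac{9 \left(-1\right)^{n}}{2} + \frac{3^{n}}{2}.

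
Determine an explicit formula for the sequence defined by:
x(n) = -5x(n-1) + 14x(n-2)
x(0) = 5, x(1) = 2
Characteristic equation: x² + 5x - 14 = 0, which factors as (x - (-7))(x - (2)) = 0.
Roots r₁ = -7, r₂ = 2 (distinct).
General solution: x(n) = A·(-7)^n + B·(2)^n.
From x(0) = 5: A + B = 5.
From x(1) = 2: -7A + 2B = 2.
Solving: A = \frac{8}{9}, B = \frac{37}{9}.
So x(n) = \frac{8 \left(-7\right)^{n}}{9} + \frac{37 \cdot 2^{n}}{9}.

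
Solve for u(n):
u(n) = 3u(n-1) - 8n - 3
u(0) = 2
First-order linear with linear forcing.
Homogeneous solution: u_h(n) = A·(3)^n.
Try particular u_p(n) = pn + q. Substituting:
  pn + q = 3(p(n-1) + q) - 8n - 3.
Matching the n-coefficient: p = 3p - 8 ⇒ p = 4.
Matching constants: q = -3p + 3q - 3 ⇒ q = \frac{15}{2}.
General: u(n) = A·(3)^n + 4 n + \frac{15}{2}.
Apply u(0) = 2: A + \frac{15}{2} = 2 ⇒ A = - \frac{11}{2}.
So u(n) = - \frac{11 \cdot 3^{n}}{2} + 4 n + \frac{15}{2}.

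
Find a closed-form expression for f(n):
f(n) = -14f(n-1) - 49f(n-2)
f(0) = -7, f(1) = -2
Characteristic equation: x² + 14x + 49 = 0, which is (x - (-7))².
Repeated root r = -7.
General solution: f(n) = (A + Bn)·(-7)^n.
From f(0) = -7: A = -7.
From f(1) = -2: (A + B)·(-7) = -2 ⇒ B = \frac{51}{7}.
So f(n) = \left(\frac{51 n}{7} - 7\right) \cdot (-7)^n.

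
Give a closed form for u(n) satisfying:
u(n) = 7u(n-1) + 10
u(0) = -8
First-order linear non-homogeneous.
Homogeneous solution: u_h(n) = A·(7)^n.
Try constant particular solution u_p = K: K = 7K + 10 ⇒ K = - \frac{5}{3}.
General: u(n) = A·(7)^n - \frac{5}{3}.
Apply u(0) = -8: A - \frac{5}{3} = -8 ⇒ A = - \frac{19}{3}.
So u(n) = - \frac{19 \cdot 7^{n}}{3} - \frac{5}{3}.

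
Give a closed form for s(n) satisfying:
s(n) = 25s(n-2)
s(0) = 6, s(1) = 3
Characteristic equation: x² - 25 = 0, which factors as (x - (-5))(x - (5)) = 0.
Roots r₁ = -5, r₂ = 5 (distinct).
General solution: s(n) = A·(-5)^n + B·(5)^n.
From s(0) = 6: A + B = 6.
From s(1) = 3: -5A + 5B = 3.
Solving: A = \frac{27}{10}, B = \frac{33}{10}.
So s(n) = \frac{27 \left(-5\right)^{n}}{10} + \frac{33 \cdot 5^{n}}{10}.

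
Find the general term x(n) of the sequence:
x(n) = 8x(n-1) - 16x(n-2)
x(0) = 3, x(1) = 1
Characteristic equation: x² - 8x + 16 = 0, which is (x - (4))².
Repeated root r = 4.
General solution: x(n) = (A + Bn)·(4)^n.
From x(0) = 3: A = 3.
From x(1) = 1: (A + B)·(4) = 1 ⇒ B = - \frac{11}{4}.
So x(n) = \left(3 - \frac{11 n}{4}\right) \cdot (4)^n.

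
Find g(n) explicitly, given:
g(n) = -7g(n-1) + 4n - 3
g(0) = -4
First-order linear with linear forcing.
Homogeneous solution: g_h(n) = A·(-7)^n.
Try particular g_p(n) = pn + q. Substituting:
  pn + q = -7(p(n-1) + q) + 4n - 3.
Matching the n-coefficient: p = -7p + 4 ⇒ p = \frac{1}{2}.
Matching constants: q = 7p - 7q - 3 ⇒ q = \frac{1}{16}.
General: g(n) = A·(-7)^n + \frac{n}{2} + \frac{1}{16}.
Apply g(0) = -4: A + \frac{1}{16} = -4 ⇒ A = - \frac{65}{16}.
So g(n) = - \frac{65 \left(-7\right)^{n}}{16} + \frac{n}{2} + \frac{1}{16}.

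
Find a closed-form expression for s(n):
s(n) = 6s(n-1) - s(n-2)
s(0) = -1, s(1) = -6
Characteristic equation: x² - 6x + 1 = 0.
Discriminant Δ = (6)² + 4·(-1) = 32.
Roots r₁,₂ = (6 ± √32)/2, so r₁ = 2 \sqrt{2} + 3, r₂ = 3 - 2 \sqrt{2}.
General solution: s(n) = A·r₁^n + B·r₂^n.
From the initial conditions, A + B = -1 and r₁A + r₂B = -6.
Since r₁ - r₂ = √32: A = (-6 - (-1)r₂)/√32 = - \frac{3 \sqrt{2}}{8} - \frac{1}{2}, and B = -1 - A = - \frac{1}{2} + \frac{3 \sqrt{2}}{8}.
So s(n) = \left(- \frac{3 \sqrt{2}}{8} - \frac{1}{2}\right)\left(2 \sqrt{2} + 3\right)^n + \left(- \frac{1}{2} + \frac{3 \sqrt{2}}{8}\right)\left(3 - 2 \sqrt{2}\right)^n.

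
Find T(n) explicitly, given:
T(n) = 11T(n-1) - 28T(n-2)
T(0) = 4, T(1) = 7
Characteristic equation: x² - 11x + 28 = 0, which factors as (x - (4))(x - (7)) = 0.
Roots r₁ = 4, r₂ = 7 (distinct).
General solution: T(n) = A·(4)^n + B·(7)^n.
From T(0) = 4: A + B = 4.
From T(1) = 7: 4A + 7B = 7.
Solving: A = 7, B = -3.
So T(n) = 7 \cdot 4^{n} - 3 \cdot 7^{n}.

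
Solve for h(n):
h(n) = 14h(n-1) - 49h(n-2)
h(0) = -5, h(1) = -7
Characteristic equation: x² - 14x + 49 = 0, which is (x - (7))².
Repeated root r = 7.
General solution: h(n) = (A + Bn)·(7)^n.
From h(0) = -5: A = -5.
From h(1) = -7: (A + B)·(7) = -7 ⇒ B = 4.
So h(n) = \left(4 n - 5\right) \cdot (7)^n.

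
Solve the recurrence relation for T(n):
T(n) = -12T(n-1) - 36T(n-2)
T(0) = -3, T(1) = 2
Characteristic equation: x² + 12x + 36 = 0, which is (x - (-6))².
Repeated root r = -6.
General solution: T(n) = (A + Bn)·(-6)^n.
From T(0) = -3: A = -3.
From T(1) = 2: (A + B)·(-6) = 2 ⇒ B = \frac{8}{3}.
So T(n) = \left(\frac{8 n}{3} - 3\right) \cdot (-6)^n.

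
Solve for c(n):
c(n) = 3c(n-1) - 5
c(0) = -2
First-order linear non-homogeneous.
Homogeneous solution: c_h(n) = A·(3)^n.
Try constant particular solution c_p = K: K = 3K - 5 ⇒ K = \frac{5}{2}.
General: c(n) = A·(3)^n + \frac{5}{2}.
Apply c(0) = -2: A + \frac{5}{2} = -2 ⇒ A = - \frac{9}{2}.
So c(n) = \frac{5}{2} - \frac{9 \cdot 3^{n}}{2}.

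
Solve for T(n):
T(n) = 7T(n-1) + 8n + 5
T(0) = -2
First-order linear with linear forcing.
Homogeneous solution: T_h(n) = A·(7)^n.
Try particular T_p(n) = pn + q. Substituting:
  pn + q = 7(p(n-1) + q) + 8n + 5.
Matching the n-coefficient: p = 7p + 8 ⇒ p = - \frac{4}{3}.
Matching constants: q = -7p + 7q + 5 ⇒ q = - \frac{43}{18}.
General: T(n) = A·(7)^n - \frac{4 n}{3} - \frac{43}{18}.
Apply T(0) = -2: A - \frac{43}{18} = -2 ⇒ A = \frac{7}{18}.
So T(n) = \frac{7 \cdot 7^{n}}{18} - \frac{4 n}{3} - \frac{43}{18}.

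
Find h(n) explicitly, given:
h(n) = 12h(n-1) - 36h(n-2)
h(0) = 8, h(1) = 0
Characteristic equation: x² - 12x + 36 = 0, which is (x - (6))².
Repeated root r = 6.
General solution: h(n) = (A + Bn)·(6)^n.
From h(0) = 8: A = 8.
From h(1) = 0: (A + B)·(6) = 0 ⇒ B = -8.
So h(n) = \left(8 - 8 n\right) \cdot (6)^n.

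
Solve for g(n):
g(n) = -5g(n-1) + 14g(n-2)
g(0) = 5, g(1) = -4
Characteristic equation: x² + 5x - 14 = 0, which factors as (x - (2))(x - (-7)) = 0.
Roots r₁ = 2, r₂ = -7 (distinct).
General solution: g(n) = A·(2)^n + B·(-7)^n.
From g(0) = 5: A + B = 5.
From g(1) = -4: 2A - 7B = -4.
Solving: A = \frac{31}{9}, B = \frac{14}{9}.
So g(n) = \frac{14 \left(-7\right)^{n}}{9} + \frac{31 \cdot 2^{n}}{9}.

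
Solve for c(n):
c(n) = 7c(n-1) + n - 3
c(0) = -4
First-order linear with linear forcing.
Homogeneous solution: c_h(n) = A·(7)^n.
Try particular c_p(n) = pn + q. Substituting:
  pn + q = 7(p(n-1) + q) + n - 3.
Matching the n-coefficient: p = 7p + 1 ⇒ p = - \frac{1}{6}.
Matching constants: q = -7p + 7q - 3 ⇒ q = \frac{11}{36}.
General: c(n) = A·(7)^n - \frac{n}{6} + \frac{11}{36}.
Apply c(0) = -4: A + \frac{11}{36} = -4 ⇒ A = - \frac{155}{36}.
So c(n) = - \frac{155 \cdot 7^{n}}{36} - \frac{n}{6} + \frac{11}{36}.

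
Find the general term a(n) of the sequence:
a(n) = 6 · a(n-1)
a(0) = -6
Pure geometric recurrence with ratio 6.
By induction a(n) = a(0) · (6)^n = - 6 \cdot 6^{n}.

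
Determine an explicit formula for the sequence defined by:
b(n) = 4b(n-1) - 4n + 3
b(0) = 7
First-order linear with linear forcing.
Homogeneous solution: b_h(n) = A·(4)^n.
Try particular b_p(n) = pn + q. Substituting:
  pn + q = 4(p(n-1) + q) - 4n + 3.
Matching the n-coefficient: p = 4p - 4 ⇒ p = \frac{4}{3}.
Matching constants: q = -4p + 4q + 3 ⇒ q = \frac{7}{9}.
General: b(n) = A·(4)^n + \frac{4 n}{3} + \frac{7}{9}.
Apply b(0) = 7: A + \frac{7}{9} = 7 ⇒ A = \frac{56}{9}.
So b(n) = \frac{56 \cdot 4^{n}}{9} + \frac{4 n}{3} + \frac{7}{9}.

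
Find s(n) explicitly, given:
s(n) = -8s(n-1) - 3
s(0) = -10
First-order linear non-homogeneous.
Homogeneous solution: s_h(n) = A·(-8)^n.
Try constant particular solution s_p = K: K = -8K - 3 ⇒ K = - \frac{1}{3}.
General: s(n) = A·(-8)^n - \frac{1}{3}.
Apply s(0) = -10: A - \frac{1}{3} = -10 ⇒ A = - \frac{29}{3}.
So s(n) = - \frac{29 \left(-8\right)^{n}}{3} - \frac{1}{3}.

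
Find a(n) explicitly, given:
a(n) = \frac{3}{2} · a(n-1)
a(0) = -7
Pure geometric recurrence with ratio \frac{3}{2}.
By induction a(n) = a(0) · (\frac{3}{2})^n = - 7 \left(\frac{3}{2}\right)^{n}.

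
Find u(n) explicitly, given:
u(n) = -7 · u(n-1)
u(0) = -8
Pure geometric recurrence with ratio -7.
By induction u(n) = u(0) · (-7)^n = - 8 \left(-7\right)^{n}.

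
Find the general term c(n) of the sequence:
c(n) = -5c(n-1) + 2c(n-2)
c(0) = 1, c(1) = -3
Characteristic equation: x² + 5x - 2 = 0.
Discriminant Δ = (-5)² + 4·(2) = 33.
Roots r₁,₂ = (-5 ± √33)/2, so r₁ = - \frac{5}{2} + \frac{\sqrt{33}}{2}, r₂ = - \frac{\sqrt{33}}{2} - \frac{5}{2}.
General solution: c(n) = A·r₁^n + B·r₂^n.
From the initial conditions, A + B = 1 and r₁A + r₂B = -3.
Since r₁ - r₂ = √33: A = (-3 - (1)r₂)/√33 = \frac{1}{2} - \frac{\sqrt{33}}{66}, and B = 1 - A = \frac{\sqrt{33}}{66} + \frac{1}{2}.
So c(n) = \left(\frac{1}{2} - \frac{\sqrt{33}}{66}\right)\left(- \frac{5}{2} + \frac{\sqrt{33}}{2}\right)^n + \left(\frac{\sqrt{33}}{66} + \frac{1}{2}\right)\left(- \frac{\sqrt{33}}{2} - \frac{5}{2}\right)^n.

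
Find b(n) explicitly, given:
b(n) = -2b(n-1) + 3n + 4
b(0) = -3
First-order linear with linear forcing.
Homogeneous solution: b_h(n) = A·(-2)^n.
Try particular b_p(n) = pn + q. Substituting:
  pn + q = -2(p(n-1) + q) + 3n + 4.
Matching the n-coefficient: p = -2p + 3 ⇒ p = 1.
Matching constants: q = 2p - 2q + 4 ⇒ q = 2.
General: b(n) = A·(-2)^n + n + 2.
Apply b(0) = -3: A + 2 = -3 ⇒ A = -5.
So b(n) = - 5 \left(-2\right)^{n} + n + 2.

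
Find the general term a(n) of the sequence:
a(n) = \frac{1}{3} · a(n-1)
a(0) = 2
Pure geometric recurrence with ratio \frac{1}{3}.
By induction a(n) = a(0) · (\frac{1}{3})^n = 2 \cdot 3^{- n}.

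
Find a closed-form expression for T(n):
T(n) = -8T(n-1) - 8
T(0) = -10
First-order linear non-homogeneous.
Homogeneous solution: T_h(n) = A·(-8)^n.
Try constant particular solution T_p = K: K = -8K - 8 ⇒ K = - \frac{8}{9}.
General: T(n) = A·(-8)^n - \frac{8}{9}.
Apply T(0) = -10: A - \frac{8}{9} = -10 ⇒ A = - \frac{82}{9}.
So T(n) = - \frac{82 \left(-8\right)^{n}}{9} - \frac{8}{9}.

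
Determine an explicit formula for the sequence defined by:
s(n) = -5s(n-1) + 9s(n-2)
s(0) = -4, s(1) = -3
Characteristic equation: x² + 5x - 9 = 0.
Discriminant Δ = (-5)² + 4·(9) = 61.
Roots r₁,₂ = (-5 ± √61)/2, so r₁ = - \frac{5}{2} + \frac{\sqrt{61}}{2}, r₂ = - \frac{\sqrt{61}}{2} - \frac{5}{2}.
General solution: s(n) = A·r₁^n + B·r₂^n.
From the initial conditions, A + B = -4 and r₁A + r₂B = -3.
Since r₁ - r₂ = √61: A = (-3 - (-4)r₂)/√61 = -2 - \frac{13 \sqrt{61}}{61}, and B = -4 - A = -2 + \frac{13 \sqrt{61}}{61}.
So s(n) = \left(-2 - \frac{13 \sqrt{61}}{61}\right)\left(- \frac{5}{2} + \frac{\sqrt{61}}{2}\right)^n + \left(-2 + \frac{13 \sqrt{61}}{61}\right)\left(- \frac{\sqrt{61}}{2} - \frac{5}{2}\right)^n.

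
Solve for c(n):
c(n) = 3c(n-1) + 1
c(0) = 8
First-order linear non-homogeneous.
Homogeneous solution: c_h(n) = A·(3)^n.
Try constant particular solution c_p = K: K = 3K + 1 ⇒ K = - \frac{1}{2}.
General: c(n) = A·(3)^n - \frac{1}{2}.
Apply c(0) = 8: A - \frac{1}{2} = 8 ⇒ A = \frac{17}{2}.
So c(n) = \frac{17 \cdot 3^{n}}{2} - \frac{1}{2}.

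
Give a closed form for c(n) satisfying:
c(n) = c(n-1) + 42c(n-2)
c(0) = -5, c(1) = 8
Characteristic equation: x² - x - 42 = 0, which factors as (x - (7))(x - (-6)) = 0.
Roots r₁ = 7, r₂ = -6 (distinct).
General solution: c(n) = A·(7)^n + B·(-6)^n.
From c(0) = -5: A + B = -5.
From c(1) = 8: 7A - 6B = 8.
Solving: A = - \frac{22}{13}, B = - \frac{43}{13}.
So c(n) = - \frac{43 \left(-6\right)^{n}}{13} - \frac{22 \cdot 7^{n}}{13}.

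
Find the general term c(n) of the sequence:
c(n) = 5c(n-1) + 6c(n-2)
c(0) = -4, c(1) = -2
Characteristic equation: x² - 5x - 6 = 0, which factors as (x - (-1))(x - (6)) = 0.
Roots r₁ = -1, r₂ = 6 (distinct).
General solution: c(n) = A·(-1)^n + B·(6)^n.
From c(0) = -4: A + B = -4.
From c(1) = -2: -A + 6B = -2.
Solving: A = - \frac{22}{7}, B = - \frac{6}{7}.
So c(n) = - \frac{22 \left(-1\right)^{n}}{7} - \frac{6 \cdot 6^{n}}{7}.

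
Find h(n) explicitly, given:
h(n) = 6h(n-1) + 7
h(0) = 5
First-order linear non-homogeneous.
Homogeneous solution: h_h(n) = A·(6)^n.
Try constant particular solution h_p = K: K = 6K + 7 ⇒ K = - \frac{7}{5}.
General: h(n) = A·(6)^n - \frac{7}{5}.
Apply h(0) = 5: A - \frac{7}{5} = 5 ⇒ A = \frac{32}{5}.
So h(n) = \frac{32 \cdot 6^{n}}{5} - \frac{7}{5}.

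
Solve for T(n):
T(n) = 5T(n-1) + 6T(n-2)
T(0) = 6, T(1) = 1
Characteristic equation: x² - 5x - 6 = 0, which factors as (x - (6))(x - (-1)) = 0.
Roots r₁ = 6, r₂ = -1 (distinct).
General solution: T(n) = A·(6)^n + B·(-1)^n.
From T(0) = 6: A + B = 6.
From T(1) = 1: 6A - B = 1.
Solving: A = 1, B = 5.
So T(n) = 5 \left(-1\right)^{n} + 6^{n}.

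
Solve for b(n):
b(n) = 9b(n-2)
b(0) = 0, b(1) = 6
Characteristic equation: x² - 9 = 0, which factors as (x - (3))(x - (-3)) = 0.
Roots r₁ = 3, r₂ = -3 (distinct).
General solution: b(n) = A·(3)^n + B·(-3)^n.
From b(0) = 0: A + B = 0.
From b(1) = 6: 3A - 3B = 6.
Solving: A = 1, B = -1.
So b(n) = - \left(-3\right)^{n} + 3^{n}.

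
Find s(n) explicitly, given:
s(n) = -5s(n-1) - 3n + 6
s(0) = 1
First-order linear with linear forcing.
Homogeneous solution: s_h(n) = A·(-5)^n.
Try particular s_p(n) = pn + q. Substituting:
  pn + q = -5(p(n-1) + q) - 3n + 6.
Matching the n-coefficient: p = -5p - 3 ⇒ p = - \frac{1}{2}.
Matching constants: q = 5p - 5q + 6 ⇒ q = \frac{7}{12}.
General: s(n) = A·(-5)^n - \frac{n}{2} + \frac{7}{12}.
Apply s(0) = 1: A + \frac{7}{12} = 1 ⇒ A = \frac{5}{12}.
So s(n) = \frac{5 \left(-5\right)^{n}}{12} - \frac{n}{2} + \frac{7}{12}.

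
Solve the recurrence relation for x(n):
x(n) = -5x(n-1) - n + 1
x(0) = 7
First-order linear with linear forcing.
Homogeneous solution: x_h(n) = A·(-5)^n.
Try particular x_p(n) = pn + q. Substituting:
  pn + q = -5(p(n-1) + q) - n + 1.
Matching the n-coefficient: p = -5p - 1 ⇒ p = - \frac{1}{6}.
Matching constants: q = 5p - 5q + 1 ⇒ q = \frac{1}{36}.
General: x(n) = A·(-5)^n - \frac{n}{6} + \frac{1}{36}.
Apply x(0) = 7: A + \frac{1}{36} = 7 ⇒ A = \frac{251}{36}.
So x(n) = \frac{251 \left(-5\right)^{n}}{36} - \frac{n}{6} + \frac{1}{36}.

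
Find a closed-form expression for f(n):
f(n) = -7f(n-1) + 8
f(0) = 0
First-order linear non-homogeneous.
Homogeneous solution: f_h(n) = A·(-7)^n.
Try constant particular solution f_p = K: K = -7K + 8 ⇒ K = 1.
General: f(n) = A·(-7)^n + 1.
Apply f(0) = 0: A + 1 = 0 ⇒ A = -1.
So f(n) = 1 - \left(-7\right)^{n}.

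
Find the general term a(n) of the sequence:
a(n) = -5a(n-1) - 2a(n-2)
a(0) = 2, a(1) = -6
Characteristic equation: x² + 5x + 2 = 0.
Discriminant Δ = (-5)² + 4·(-2) = 17.
Roots r₁,₂ = (-5 ± √17)/2, so r₁ = - \frac{5}{2} + \frac{\sqrt{17}}{2}, r₂ = - \frac{5}{2} - \frac{\sqrt{17}}{2}.
General solution: a(n) = A·r₁^n + B·r₂^n.
From the initial conditions, A + B = 2 and r₁A + r₂B = -6.
Since r₁ - r₂ = √17: A = (-6 - (2)r₂)/√17 = 1 - \frac{\sqrt{17}}{17}, and B = 2 - A = \frac{\sqrt{17}}{17} + 1.
So a(n) = \left(1 - \frac{\sqrt{17}}{17}\right)\left(- \frac{5}{2} + \frac{\sqrt{17}}{2}\right)^n + \left(\frac{\sqrt{17}}{17} + 1\right)\left(- \frac{5}{2} - \frac{\sqrt{17}}{2}\right)^n.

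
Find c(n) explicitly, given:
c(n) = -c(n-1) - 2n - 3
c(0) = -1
First-order linear with linear forcing.
Homogeneous solution: c_h(n) = A·(-1)^n.
Try particular c_p(n) = pn + q. Substituting:
  pn + q = -(p(n-1) + q) - 2n - 3.
Matching the n-coefficient: p = -p - 2 ⇒ p = -1.
Matching constants: q = p - q - 3 ⇒ q = -2.
General: c(n) = A·(-1)^n - n - 2.
Apply c(0) = -1: A - 2 = -1 ⇒ A = 1.
So c(n) = \left(-1\right)^{n} - n - 2.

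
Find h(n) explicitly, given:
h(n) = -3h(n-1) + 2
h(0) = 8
First-order linear non-homogeneous.
Homogeneous solution: h_h(n) = A·(-3)^n.
Try constant particular solution h_p = K: K = -3K + 2 ⇒ K = \frac{1}{2}.
General: h(n) = A·(-3)^n + \frac{1}{2}.
Apply h(0) = 8: A + \frac{1}{2} = 8 ⇒ A = \frac{15}{2}.
So h(n) = \frac{15 \left(-3\right)^{n}}{2} + \frac{1}{2}.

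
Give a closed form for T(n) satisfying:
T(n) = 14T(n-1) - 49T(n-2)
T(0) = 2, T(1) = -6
Characteristic equation: x² - 14x + 49 = 0, which is (x - (7))².
Repeated root r = 7.
General solution: T(n) = (A + Bn)·(7)^n.
From T(0) = 2: A = 2.
From T(1) = -6: (A + B)·(7) = -6 ⇒ B = - \frac{20}{7}.
So T(n) = \left(2 - \frac{20 n}{7}\right) \cdot (7)^n.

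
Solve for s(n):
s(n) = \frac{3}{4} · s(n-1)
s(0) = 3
Pure geometric recurrence with ratio \frac{3}{4}.
By induction s(n) = s(0) · (\frac{3}{4})^n = 3 \left(\frac{3}{4}\right)^{n}.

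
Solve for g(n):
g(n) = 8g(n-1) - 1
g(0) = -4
First-order linear non-homogeneous.
Homogeneous solution: g_h(n) = A·(8)^n.
Try constant particular solution g_p = K: K = 8K - 1 ⇒ K = \frac{1}{7}.
General: g(n) = A·(8)^n + \frac{1}{7}.
Apply g(0) = -4: A + \frac{1}{7} = -4 ⇒ A = - \frac{29}{7}.
So g(n) = \frac{1}{7} - \frac{29 \cdot 8^{n}}{7}.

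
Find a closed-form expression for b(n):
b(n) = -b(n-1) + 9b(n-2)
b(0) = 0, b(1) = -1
Characteristic equation: x² + x - 9 = 0.
Discriminant Δ = (-1)² + 4·(9) = 37.
Roots r₁,₂ = (-1 ± √37)/2, so r₁ = - \frac{1}{2} + \frac{\sqrt{37}}{2}, r₂ = - \frac{\sqrt{37}}{2} - \frac{1}{2}.
General solution: b(n) = A·r₁^n + B·r₂^n.
From the initial conditions, A + B = 0 and r₁A + r₂B = -1.
Since r₁ - r₂ = √37: A = (-1 - (0)r₂)/√37 = - \frac{\sqrt{37}}{37}, and B = 0 - A = \frac{\sqrt{37}}{37}.
So b(n) = \left(- \frac{\sqrt{37}}{37}\right)\left(- \frac{1}{2} + \frac{\sqrt{37}}{2}\right)^n + \left(\frac{\sqrt{37}}{37}\right)\left(- \frac{\sqrt{37}}{2} - \frac{1}{2}\right)^n.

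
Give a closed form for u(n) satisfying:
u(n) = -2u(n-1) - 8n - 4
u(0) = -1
First-order linear with linear forcing.
Homogeneous solution: u_h(n) = A·(-2)^n.
Try particular u_p(n) = pn + q. Substituting:
  pn + q = -2(p(n-1) + q) - 8n - 4.
Matching the n-coefficient: p = -2p - 8 ⇒ p = - \frac{8}{3}.
Matching constants: q = 2p - 2q - 4 ⇒ q = - \frac{28}{9}.
General: u(n) = A·(-2)^n - \frac{8 n}{3} - \frac{28}{9}.
Apply u(0) = -1: A - \frac{28}{9} = -1 ⇒ A = \frac{19}{9}.
So u(n) = \frac{19 \left(-2\right)^{n}}{9} - \frac{8 n}{3} - \frac{28}{9}.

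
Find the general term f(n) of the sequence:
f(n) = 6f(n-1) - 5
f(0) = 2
First-order linear non-homogeneous.
Homogeneous solution: f_h(n) = A·(6)^n.
Try constant particular solution f_p = K: K = 6K - 5 ⇒ K = 1.
General: f(n) = A·(6)^n + 1.
Apply f(0) = 2: A + 1 = 2 ⇒ A = 1.
So f(n) = 6^{n} + 1.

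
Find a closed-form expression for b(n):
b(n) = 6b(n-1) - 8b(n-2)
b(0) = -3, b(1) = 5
Characteristic equation: x² - 6x + 8 = 0, which factors as (x - (4))(x - (2)) = 0.
Roots r₁ = 4, r₂ = 2 (distinct).
General solution: b(n) = A·(4)^n + B·(2)^n.
From b(0) = -3: A + B = -3.
From b(1) = 5: 4A + 2B = 5.
Solving: A = \frac{11}{2}, B = - \frac{17}{2}.
So b(n) = - \frac{17 \cdot 2^{n}}{2} + \frac{11 \cdot 4^{n}}{2}.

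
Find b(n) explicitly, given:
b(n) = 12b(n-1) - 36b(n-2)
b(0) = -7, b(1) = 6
Characteristic equation: x² - 12x + 36 = 0, which is (x - (6))².
Repeated root r = 6.
General solution: b(n) = (A + Bn)·(6)^n.
From b(0) = -7: A = -7.
From b(1) = 6: (A + B)·(6) = 6 ⇒ B = 8.
So b(n) = \left(8 n - 7\right) \cdot (6)^n.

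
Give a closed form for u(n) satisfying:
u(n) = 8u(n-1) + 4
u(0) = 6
First-order linear non-homogeneous.
Homogeneous solution: u_h(n) = A·(8)^n.
Try constant particular solution u_p = K: K = 8K + 4 ⇒ K = - \frac{4}{7}.
General: u(n) = A·(8)^n - \frac{4}{7}.
Apply u(0) = 6: A - \frac{4}{7} = 6 ⇒ A = \frac{46}{7}.
So u(n) = \frac{46 \cdot 8^{n}}{7} - \frac{4}{7}.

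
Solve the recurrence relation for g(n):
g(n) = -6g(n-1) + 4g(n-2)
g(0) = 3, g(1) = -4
Characteristic equation: x² + 6x - 4 = 0.
Discriminant Δ = (-6)² + 4·(4) = 52.
Roots r₁,₂ = (-6 ± √52)/2, so r₁ = -3 + \sqrt{13}, r₂ = - \sqrt{13} - 3.
General solution: g(n) = A·r₁^n + B·r₂^n.
From the initial conditions, A + B = 3 and r₁A + r₂B = -4.
Since r₁ - r₂ = √52: A = (-4 - (3)r₂)/√52 = \frac{5 \sqrt{13}}{26} + \frac{3}{2}, and B = 3 - A = \frac{3}{2} - \frac{5 \sqrt{13}}{26}.
So g(n) = \left(\frac{5 \sqrt{13}}{26} + \frac{3}{2}\right)\left(-3 + \sqrt{13}\right)^n + \left(\frac{3}{2} - \frac{5 \sqrt{13}}{26}\right)\left(- \sqrt{13} - 3\right)^n.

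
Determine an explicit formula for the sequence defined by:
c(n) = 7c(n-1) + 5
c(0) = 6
First-order linear non-homogeneous.
Homogeneous solution: c_h(n) = A·(7)^n.
Try constant particular solution c_p = K: K = 7K + 5 ⇒ K = - \frac{5}{6}.
General: c(n) = A·(7)^n - \frac{5}{6}.
Apply c(0) = 6: A - \frac{5}{6} = 6 ⇒ A = \frac{41}{6}.
So c(n) = \frac{41 \cdot 7^{n}}{6} - \frac{5}{6}.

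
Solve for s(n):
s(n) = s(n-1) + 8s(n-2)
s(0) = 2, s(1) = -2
Characteristic equation: x² - x - 8 = 0.
Discriminant Δ = (1)² + 4·(8) = 33.
Roots r₁,₂ = (1 ± √33)/2, so r₁ = \frac{1}{2} + \frac{\sqrt{33}}{2}, r₂ = \frac{1}{2} - \frac{\sqrt{33}}{2}.
General solution: s(n) = A·r₁^n + B·r₂^n.
From the initial conditions, A + B = 2 and r₁A + r₂B = -2.
Since r₁ - r₂ = √33: A = (-2 - (2)r₂)/√33 = 1 - \frac{\sqrt{33}}{11}, and B = 2 - A = \frac{\sqrt{33}}{11} + 1.
So s(n) = \left(1 - \frac{\sqrt{33}}{11}\right)\left(\frac{1}{2} + \frac{\sqrt{33}}{2}\right)^n + \left(\frac{\sqrt{33}}{11} + 1\right)\left(\frac{1}{2} - \frac{\sqrt{33}}{2}\right)^n.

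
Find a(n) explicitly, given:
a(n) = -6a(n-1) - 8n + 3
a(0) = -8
First-order linear with linear forcing.
Homogeneous solution: a_h(n) = A·(-6)^n.
Try particular a_p(n) = pn + q. Substituting:
  pn + q = -6(p(n-1) + q) - 8n + 3.
Matching the n-coefficient: p = -6p - 8 ⇒ p = - \frac{8}{7}.
Matching constants: q = 6p - 6q + 3 ⇒ q = - \frac{27}{49}.
General: a(n) = A·(-6)^n - \frac{8 n}{7} - \frac{27}{49}.
Apply a(0) = -8: A - \frac{27}{49} = -8 ⇒ A = - \frac{365}{49}.
So a(n) = - \frac{365 \left(-6\right)^{n}}{49} - \frac{8 n}{7} - \frac{27}{49}.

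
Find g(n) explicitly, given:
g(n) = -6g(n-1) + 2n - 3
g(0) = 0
First-order linear with linear forcing.
Homogeneous solution: g_h(n) = A·(-6)^n.
Try particular g_p(n) = pn + q. Substituting:
  pn + q = -6(p(n-1) + q) + 2n - 3.
Matching the n-coefficient: p = -6p + 2 ⇒ p = \frac{2}{7}.
Matching constants: q = 6p - 6q - 3 ⇒ q = - \frac{9}{49}.
General: g(n) = A·(-6)^n + \frac{2 n}{7} - \frac{9}{49}.
Apply g(0) = 0: A - \frac{9}{49} = 0 ⇒ A = \frac{9}{49}.
So g(n) = \frac{9 \left(-6\right)^{n}}{49} + \frac{2 n}{7} - \frac{9}{49}.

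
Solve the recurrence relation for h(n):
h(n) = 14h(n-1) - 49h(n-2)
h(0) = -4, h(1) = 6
Characteristic equation: x² - 14x + 49 = 0, which is (x - (7))².
Repeated root r = 7.
General solution: h(n) = (A + Bn)·(7)^n.
From h(0) = -4: A = -4.
From h(1) = 6: (A + B)·(7) = 6 ⇒ B = \frac{34}{7}.
So h(n) = \left(\frac{34 n}{7} - 4\right) \cdot (7)^n.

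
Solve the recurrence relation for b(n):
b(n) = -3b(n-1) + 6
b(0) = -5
First-order linear non-homogeneous.
Homogeneous solution: b_h(n) = A·(-3)^n.
Try constant particular solution b_p = K: K = -3K + 6 ⇒ K = \frac{3}{2}.
General: b(n) = A·(-3)^n + \frac{3}{2}.
Apply b(0) = -5: A + \frac{3}{2} = -5 ⇒ A = - \frac{13}{2}.
So b(n) = \frac{3}{2} - \frac{13 \left(-3\right)^{n}}{2}.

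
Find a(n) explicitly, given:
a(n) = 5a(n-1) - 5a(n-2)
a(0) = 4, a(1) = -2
Characteristic equation: x² - 5x + 5 = 0.
Discriminant Δ = (5)² + 4·(-5) = 5.
Roots r₁,₂ = (5 ± √5)/2, so r₁ = \frac{\sqrt{5}}{2} + \frac{5}{2}, r₂ = \frac{5}{2} - \frac{\sqrt{5}}{2}.
General solution: a(n) = A·r₁^n + B·r₂^n.
From the initial conditions, A + B = 4 and r₁A + r₂B = -2.
Since r₁ - r₂ = √5: A = (-2 - (4)r₂)/√5 = 2 - \frac{12 \sqrt{5}}{5}, and B = 4 - A = 2 + \frac{12 \sqrt{5}}{5}.
So a(n) = \left(2 - \frac{12 \sqrt{5}}{5}\right)\left(\frac{\sqrt{5}}{2} + \frac{5}{2}\right)^n + \left(2 + \frac{12 \sqrt{5}}{5}\right)\left(\frac{5}{2} - \frac{\sqrt{5}}{2}\right)^n.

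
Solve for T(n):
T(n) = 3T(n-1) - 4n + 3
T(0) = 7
First-order linear with linear forcing.
Homogeneous solution: T_h(n) = A·(3)^n.
Try particular T_p(n) = pn + q. Substituting:
  pn + q = 3(p(n-1) + q) - 4n + 3.
Matching the n-coefficient: p = 3p - 4 ⇒ p = 2.
Matching constants: q = -3p + 3q + 3 ⇒ q = \frac{3}{2}.
General: T(n) = A·(3)^n + 2 n + \frac{3}{2}.
Apply T(0) = 7: A + \frac{3}{2} = 7 ⇒ A = \frac{11}{2}.
So T(n) = \frac{11 \cdot 3^{n}}{2} + 2 n + \frac{3}{2}.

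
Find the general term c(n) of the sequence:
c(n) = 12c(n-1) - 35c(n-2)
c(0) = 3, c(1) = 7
Characteristic equation: x² - 12x + 35 = 0, which factors as (x - (7))(x - (5)) = 0.
Roots r₁ = 7, r₂ = 5 (distinct).
General solution: c(n) = A·(7)^n + B·(5)^n.
From c(0) = 3: A + B = 3.
From c(1) = 7: 7A + 5B = 7.
Solving: A = -4, B = 7.
So c(n) = 7 \cdot 5^{n} - 4 \cdot 7^{n}.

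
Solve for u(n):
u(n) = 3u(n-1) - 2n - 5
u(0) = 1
First-order linear with linear forcing.
Homogeneous solution: u_h(n) = A·(3)^n.
Try particular u_p(n) = pn + q. Substituting:
  pn + q = 3(p(n-1) + q) - 2n - 5.
Matching the n-coefficient: p = 3p - 2 ⇒ p = 1.
Matching constants: q = -3p + 3q - 5 ⇒ q = 4.
General: u(n) = A·(3)^n + n + 4.
Apply u(0) = 1: A + 4 = 1 ⇒ A = -3.
So u(n) = - 3 \cdot 3^{n} + n + 4.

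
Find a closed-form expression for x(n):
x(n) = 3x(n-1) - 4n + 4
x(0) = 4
First-order linear with linear forcing.
Homogeneous solution: x_h(n) = A·(3)^n.
Try particular x_p(n) = pn + q. Substituting:
  pn + q = 3(p(n-1) + q) - 4n + 4.
Matching the n-coefficient: p = 3p - 4 ⇒ p = 2.
Matching constants: q = -3p + 3q + 4 ⇒ q = 1.
General: x(n) = A·(3)^n + 2 n + 1.
Apply x(0) = 4: A + 1 = 4 ⇒ A = 3.
So x(n) = 3 \cdot 3^{n} + 2 n + 1.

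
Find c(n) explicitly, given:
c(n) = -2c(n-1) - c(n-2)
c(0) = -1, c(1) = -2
Characteristic equation: x² + 2x + 1 = 0, which is (x - (-1))².
Repeated root r = -1.
General solution: c(n) = (A + Bn)·(-1)^n.
From c(0) = -1: A = -1.
From c(1) = -2: (A + B)·(-1) = -2 ⇒ B = 3.
So c(n) = \left(3 n - 1\right) \cdot (-1)^n.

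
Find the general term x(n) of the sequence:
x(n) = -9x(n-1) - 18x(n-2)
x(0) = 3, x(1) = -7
Characteristic equation: x² + 9x + 18 = 0, which factors as (x - (-3))(x - (-6)) = 0.
Roots r₁ = -3, r₂ = -6 (distinct).
General solution: x(n) = A·(-3)^n + B·(-6)^n.
From x(0) = 3: A + B = 3.
From x(1) = -7: -3A - 6B = -7.
Solving: A = \frac{11}{3}, B = - \frac{2}{3}.
So x(n) = \frac{11 \left(-3\right)^{n}}{3} - \frac{2 \left(-6\right)^{n}}{3}.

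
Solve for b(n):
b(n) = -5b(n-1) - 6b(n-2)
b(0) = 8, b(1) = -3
Characteristic equation: x² + 5x + 6 = 0, which factors as (x - (-2))(x - (-3)) = 0.
Roots r₁ = -2, r₂ = -3 (distinct).
General solution: b(n) = A·(-2)^n + B·(-3)^n.
From b(0) = 8: A + B = 8.
From b(1) = -3: -2A - 3B = -3.
Solving: A = 21, B = -13.
So b(n) = 21 \left(-2\right)^{n} - 13 \left(-3\right)^{n}.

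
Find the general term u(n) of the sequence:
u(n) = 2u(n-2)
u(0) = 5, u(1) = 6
Characteristic equation: x² - 2 = 0.
Discriminant Δ = (0)² + 4·(2) = 8.
Roots r₁,₂ = (0 ± √8)/2, so r₁ = \sqrt{2}, r₂ = - \sqrt{2}.
General solution: u(n) = A·r₁^n + B·r₂^n.
From the initial conditions, A + B = 5 and r₁A + r₂B = 6.
Since r₁ - r₂ = √8: A = (6 - (5)r₂)/√8 = \frac{3 \sqrt{2}}{2} + \frac{5}{2}, and B = 5 - A = \frac{5}{2} - \frac{3 \sqrt{2}}{2}.
So u(n) = \left(\frac{3 \sqrt{2}}{2} + \frac{5}{2}\right)\left(\sqrt{2}\right)^n + \left(\frac{5}{2} - \frac{3 \sqrt{2}}{2}\right)\left(- \sqrt{2}\right)^n.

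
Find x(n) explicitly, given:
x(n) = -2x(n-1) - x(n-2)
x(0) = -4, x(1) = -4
Characteristic equation: x² + 2x + 1 = 0, which is (x - (-1))².
Repeated root r = -1.
General solution: x(n) = (A + Bn)·(-1)^n.
From x(0) = -4: A = -4.
From x(1) = -4: (A + B)·(-1) = -4 ⇒ B = 8.
So x(n) = \left(8 n - 4\right) \cdot (-1)^n.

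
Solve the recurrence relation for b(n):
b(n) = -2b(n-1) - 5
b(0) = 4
First-order linear non-homogeneous.
Homogeneous solution: b_h(n) = A·(-2)^n.
Try constant particular solution b_p = K: K = -2K - 5 ⇒ K = - \frac{5}{3}.
General: b(n) = A·(-2)^n - \frac{5}{3}.
Apply b(0) = 4: A - \frac{5}{3} = 4 ⇒ A = \frac{17}{3}.
So b(n) = \frac{17 \left(-2\right)^{n}}{3} - \frac{5}{3}.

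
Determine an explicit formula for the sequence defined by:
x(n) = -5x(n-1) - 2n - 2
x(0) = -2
First-order linear with linear forcing.
Homogeneous solution: x_h(n) = A·(-5)^n.
Try particular x_p(n) = pn + q. Substituting:
  pn + q = -5(p(n-1) + q) - 2n - 2.
Matching the n-coefficient: p = -5p - 2 ⇒ p = - \frac{1}{3}.
Matching constants: q = 5p - 5q - 2 ⇒ q = - \frac{11}{18}.
General: x(n) = A·(-5)^n - \frac{n}{3} - \frac{11}{18}.
Apply x(0) = -2: A - \frac{11}{18} = -2 ⇒ A = - \frac{25}{18}.
So x(n) = - \frac{25 \left(-5\right)^{n}}{18} - \frac{n}{3} - \frac{11}{18}.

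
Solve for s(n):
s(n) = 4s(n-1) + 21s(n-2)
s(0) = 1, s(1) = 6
Characteristic equation: x² - 4x - 21 = 0, which factors as (x - (7))(x - (-3)) = 0.
Roots r₁ = 7, r₂ = -3 (distinct).
General solution: s(n) = A·(7)^n + B·(-3)^n.
From s(0) = 1: A + B = 1.
From s(1) = 6: 7A - 3B = 6.
Solving: A = \frac{9}{10}, B = \frac{1}{10}.
So s(n) = \frac{\left(-3\right)^{n}}{10} + \frac{9 \cdot 7^{n}}{10}.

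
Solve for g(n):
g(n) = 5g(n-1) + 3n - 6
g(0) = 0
First-order linear with linear forcing.
Homogeneous solution: g_h(n) = A·(5)^n.
Try particular g_p(n) = pn + q. Substituting:
  pn + q = 5(p(n-1) + q) + 3n - 6.
Matching the n-coefficient: p = 5p + 3 ⇒ p = - \frac{3}{4}.
Matching constants: q = -5p + 5q - 6 ⇒ q = \frac{9}{16}.
General: g(n) = A·(5)^n - \frac{3 n}{4} + \frac{9}{16}.
Apply g(0) = 0: A + \frac{9}{16} = 0 ⇒ A = - \frac{9}{16}.
So g(n) = - \frac{9 \cdot 5^{n}}{16} - \frac{3 n}{4} + \frac{9}{16}.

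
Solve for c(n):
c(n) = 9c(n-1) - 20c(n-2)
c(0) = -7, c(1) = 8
Characteristic equation: x² - 9x + 20 = 0, which factors as (x - (4))(x - (5)) = 0.
Roots r₁ = 4, r₂ = 5 (distinct).
General solution: c(n) = A·(4)^n + B·(5)^n.
From c(0) = -7: A + B = -7.
From c(1) = 8: 4A + 5B = 8.
Solving: A = -43, B = 36.
So c(n) = - 43 \cdot 4^{n} + 36 \cdot 5^{n}.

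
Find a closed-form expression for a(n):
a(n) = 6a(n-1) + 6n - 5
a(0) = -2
First-order linear with linear forcing.
Homogeneous solution: a_h(n) = A·(6)^n.
Try particular a_p(n) = pn + q. Substituting:
  pn + q = 6(p(n-1) + q) + 6n - 5.
Matching the n-coefficient: p = 6p + 6 ⇒ p = - \frac{6}{5}.
Matching constants: q = -6p + 6q - 5 ⇒ q = - \frac{11}{25}.
General: a(n) = A·(6)^n - \frac{6 n}{5} - \frac{11}{25}.
Apply a(0) = -2: A - \frac{11}{25} = -2 ⇒ A = - \frac{39}{25}.
So a(n) = - \frac{39 \cdot 6^{n}}{25} - \frac{6 n}{5} - \frac{11}{25}.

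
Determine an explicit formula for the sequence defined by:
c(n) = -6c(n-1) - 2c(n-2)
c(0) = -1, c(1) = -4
Characteristic equation: x² + 6x + 2 = 0.
Discriminant Δ = (-6)² + 4·(-2) = 28.
Roots r₁,₂ = (-6 ± √28)/2, so r₁ = -3 + \sqrt{7}, r₂ = -3 - \sqrt{7}.
General solution: c(n) = A·r₁^n + B·r₂^n.
From the initial conditions, A + B = -1 and r₁A + r₂B = -4.
Since r₁ - r₂ = √28: A = (-4 - (-1)r₂)/√28 = - \frac{\sqrt{7}}{2} - \frac{1}{2}, and B = -1 - A = - \frac{1}{2} + \frac{\sqrt{7}}{2}.
So c(n) = \left(- \frac{\sqrt{7}}{2} - \frac{1}{2}\right)\left(-3 + \sqrt{7}\right)^n + \left(- \frac{1}{2} + \frac{\sqrt{7}}{2}\right)\left(-3 - \sqrt{7}\right)^n.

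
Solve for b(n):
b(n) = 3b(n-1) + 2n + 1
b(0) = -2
First-order linear with linear forcing.
Homogeneous solution: b_h(n) = A·(3)^n.
Try particular b_p(n) = pn + q. Substituting:
  pn + q = 3(p(n-1) + q) + 2n + 1.
Matching the n-coefficient: p = 3p + 2 ⇒ p = -1.
Matching constants: q = -3p + 3q + 1 ⇒ q = -2.
General: b(n) = A·(3)^n - n - 2.
Apply b(0) = -2: A - 2 = -2 ⇒ A = 0.
So b(n) = - n - 2.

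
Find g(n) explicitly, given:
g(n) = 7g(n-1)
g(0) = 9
This is a homogeneous first-order recurrence with ratio 7.
By induction g(n) = g(0) · (7)^n = 9 \cdot 7^{n}.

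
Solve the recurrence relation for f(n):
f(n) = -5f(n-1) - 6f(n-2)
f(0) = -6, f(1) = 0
Characteristic equation: x² + 5x + 6 = 0, which factors as (x - (-3))(x - (-2)) = 0.
Roots r₁ = -3, r₂ = -2 (distinct).
General solution: f(n) = A·(-3)^n + B·(-2)^n.
From f(0) = -6: A + B = -6.
From f(1) = 0: -3A - 2B = 0.
Solving: A = 12, B = -18.
So f(n) = - 18 \left(-2\right)^{n} + 12 \left(-3\right)^{n}.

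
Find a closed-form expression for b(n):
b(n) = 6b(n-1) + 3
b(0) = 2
First-order linear non-homogeneous.
Homogeneous solution: b_h(n) = A·(6)^n.
Try constant particular solution b_p = K: K = 6K + 3 ⇒ K = - \frac{3}{5}.
General: b(n) = A·(6)^n - \frac{3}{5}.
Apply b(0) = 2: A - \frac{3}{5} = 2 ⇒ A = \frac{13}{5}.
So b(n) = \frac{13 \cdot 6^{n}}{5} - \frac{3}{5}.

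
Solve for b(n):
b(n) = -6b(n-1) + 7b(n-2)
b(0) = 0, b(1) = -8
Characteristic equation: x² + 6x - 7 = 0, which factors as (x - (-7))(x - (1)) = 0.
Roots r₁ = -7, r₂ = 1 (distinct).
General solution: b(n) = A·(-7)^n + B·(1)^n.
From b(0) = 0: A + B = 0.
From b(1) = -8: -7A + B = -8.
Solving: A = 1, B = -1.
So b(n) = \left(-7\right)^{n} - 1.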